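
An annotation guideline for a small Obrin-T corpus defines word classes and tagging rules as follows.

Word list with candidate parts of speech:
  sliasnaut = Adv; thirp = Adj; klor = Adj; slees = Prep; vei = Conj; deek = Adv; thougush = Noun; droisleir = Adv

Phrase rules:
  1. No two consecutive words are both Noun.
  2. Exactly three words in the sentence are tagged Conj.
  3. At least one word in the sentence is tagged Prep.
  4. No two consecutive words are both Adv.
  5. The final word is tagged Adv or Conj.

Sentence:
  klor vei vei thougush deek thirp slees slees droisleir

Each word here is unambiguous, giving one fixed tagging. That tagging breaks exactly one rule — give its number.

Fixed tagging: Adj Conj Conj Noun Adv Adj Prep Prep Adv.
Applying the rules: R1 ok, R2 fails, R3 ok, R4 ok, R5 ok.
Only rule 2 fails.

2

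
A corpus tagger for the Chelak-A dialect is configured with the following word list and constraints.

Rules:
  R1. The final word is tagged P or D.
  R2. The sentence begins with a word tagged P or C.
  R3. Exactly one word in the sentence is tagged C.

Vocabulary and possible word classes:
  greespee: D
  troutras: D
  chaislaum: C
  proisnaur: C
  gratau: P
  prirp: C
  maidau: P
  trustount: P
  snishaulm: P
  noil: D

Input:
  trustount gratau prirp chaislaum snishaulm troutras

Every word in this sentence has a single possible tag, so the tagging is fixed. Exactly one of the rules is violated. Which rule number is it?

3

Fixed tagging: P P C C P D.
Applying the rules: R1 pass, R2 pass, R3 fail.
Only rule 3 fails.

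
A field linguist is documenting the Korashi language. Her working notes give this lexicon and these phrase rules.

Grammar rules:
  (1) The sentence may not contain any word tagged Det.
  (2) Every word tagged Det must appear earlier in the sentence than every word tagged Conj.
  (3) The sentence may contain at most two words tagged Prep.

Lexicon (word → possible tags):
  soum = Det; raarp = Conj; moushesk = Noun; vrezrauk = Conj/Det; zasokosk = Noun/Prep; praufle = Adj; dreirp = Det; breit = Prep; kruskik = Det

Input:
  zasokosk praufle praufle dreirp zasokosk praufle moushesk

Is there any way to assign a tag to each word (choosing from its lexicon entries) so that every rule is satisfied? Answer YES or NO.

Candidates per position — 1:zasokosk {Noun,Prep}; 2:praufle {Adj}; 3:praufle {Adj}; 4:dreirp {Det}; 5:zasokosk {Noun,Prep}; 6:praufle {Adj}; 7:moushesk {Noun}.
Rule 1 cannot be satisfied by any choice of tags from the lexicon.
So there is no consistent tagging.

NO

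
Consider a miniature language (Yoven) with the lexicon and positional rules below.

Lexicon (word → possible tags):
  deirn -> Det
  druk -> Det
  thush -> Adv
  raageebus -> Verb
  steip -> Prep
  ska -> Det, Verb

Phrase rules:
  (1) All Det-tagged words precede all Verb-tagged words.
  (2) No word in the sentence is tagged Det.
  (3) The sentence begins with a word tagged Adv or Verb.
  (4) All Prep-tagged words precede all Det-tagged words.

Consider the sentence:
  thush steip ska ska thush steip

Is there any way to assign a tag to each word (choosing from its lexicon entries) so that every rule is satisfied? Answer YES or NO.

Candidates per position — 1:thush {Adv}; 2:steip {Prep}; 3:ska {Det,Verb}; 4:ska {Det,Verb}; 5:thush {Adv}; 6:steip {Prep}.
One satisfying assignment: Adv Prep Verb Verb Adv Prep.
Verifying each rule — rule 1 ok; rule 2 ok; rule 3 ok; rule 4 ok.

YES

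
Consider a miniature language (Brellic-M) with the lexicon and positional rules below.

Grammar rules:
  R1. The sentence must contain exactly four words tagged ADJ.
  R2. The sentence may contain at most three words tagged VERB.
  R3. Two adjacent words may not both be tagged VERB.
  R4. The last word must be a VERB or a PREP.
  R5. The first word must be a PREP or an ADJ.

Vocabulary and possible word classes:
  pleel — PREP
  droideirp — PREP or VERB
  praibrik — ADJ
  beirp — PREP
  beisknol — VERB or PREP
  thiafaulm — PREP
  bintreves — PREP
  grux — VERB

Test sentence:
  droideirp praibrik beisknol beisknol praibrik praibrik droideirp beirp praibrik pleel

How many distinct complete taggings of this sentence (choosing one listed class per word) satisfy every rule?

6

Candidates per position — 1:droideirp {PREP,VERB}; 2:praibrik {ADJ}; 3:beisknol {VERB,PREP}; 4:beisknol {VERB,PREP}; 5:praibrik {ADJ}; 6:praibrik {ADJ}; 7:droideirp {PREP,VERB}; 8:beirp {PREP}; 9:praibrik {ADJ}; 10:pleel {PREP}.
There are 16 candidate sequences in total.
Checking each against the rules leaves 6 sequences.
Count = 6.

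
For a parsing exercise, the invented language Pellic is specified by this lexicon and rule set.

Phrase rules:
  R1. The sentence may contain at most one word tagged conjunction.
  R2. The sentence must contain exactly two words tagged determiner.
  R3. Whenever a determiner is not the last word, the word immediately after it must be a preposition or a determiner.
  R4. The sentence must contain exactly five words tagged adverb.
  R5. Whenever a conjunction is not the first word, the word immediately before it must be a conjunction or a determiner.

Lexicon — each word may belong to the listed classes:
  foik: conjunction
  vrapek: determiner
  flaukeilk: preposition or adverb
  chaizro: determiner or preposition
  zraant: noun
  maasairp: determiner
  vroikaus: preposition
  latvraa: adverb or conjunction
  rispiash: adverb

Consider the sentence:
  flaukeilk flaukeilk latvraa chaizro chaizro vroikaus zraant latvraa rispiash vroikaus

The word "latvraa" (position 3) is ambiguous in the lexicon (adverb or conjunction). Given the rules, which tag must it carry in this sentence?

adverb

Candidates per position — 1:flaukeilk {preposition,adverb}; 2:flaukeilk {preposition,adverb}; 3:latvraa {adverb,conjunction}; 4:chaizro {determiner,preposition}; 5:chaizro {determiner,preposition}; 6:vroikaus {preposition}; 7:zraant {noun}; 8:latvraa {adverb,conjunction}; 9:rispiash {adverb}; 10:vroikaus {preposition}.
Word 1 cannot be preposition — rule 4 would then fail for every completion. It is adverb.
Word 2 cannot be preposition — rule 4 would then fail for every completion. It is adverb.
Word 3 cannot be conjunction — rule 4 would then fail for every completion. It is adverb.
Word 4 cannot be preposition — rule 2 would then fail for every completion. It is determiner.
Word 5 cannot be preposition — rule 2 would then fail for every completion. It is determiner.
Word 8 cannot be conjunction — rule 4 would then fail for every completion. It is adverb.
The unique satisfying tagging is: adverb adverb adverb determiner determiner preposition noun adverb adverb preposition.
Checking: rule 1 ok; rule 2 ok; rule 3 ok; rule 4 ok; rule 5 ok.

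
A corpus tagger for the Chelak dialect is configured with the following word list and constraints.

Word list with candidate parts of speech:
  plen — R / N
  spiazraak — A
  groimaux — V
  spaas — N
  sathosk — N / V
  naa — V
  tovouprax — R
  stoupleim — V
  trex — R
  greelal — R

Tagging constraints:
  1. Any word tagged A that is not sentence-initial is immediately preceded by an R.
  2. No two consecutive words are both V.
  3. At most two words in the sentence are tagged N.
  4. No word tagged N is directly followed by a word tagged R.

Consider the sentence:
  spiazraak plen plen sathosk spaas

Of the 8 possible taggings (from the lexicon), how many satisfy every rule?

3

Candidates per position — 1:spiazraak {A}; 2:plen {R,N}; 3:plen {R,N}; 4:sathosk {N,V}; 5:spaas {N}.
There are 8 candidate sequences in total.
The sequences that satisfy every rule: A R R N N; A R R V N; A R N V N.
Count = 3.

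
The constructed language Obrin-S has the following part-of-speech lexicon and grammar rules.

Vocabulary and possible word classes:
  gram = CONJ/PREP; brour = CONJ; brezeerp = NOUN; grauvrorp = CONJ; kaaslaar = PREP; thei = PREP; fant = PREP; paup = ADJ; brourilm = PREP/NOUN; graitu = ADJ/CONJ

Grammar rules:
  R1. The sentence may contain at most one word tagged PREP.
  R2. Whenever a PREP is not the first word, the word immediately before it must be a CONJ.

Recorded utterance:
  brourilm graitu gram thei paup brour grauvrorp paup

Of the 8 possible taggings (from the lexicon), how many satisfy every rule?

Candidates per position — 1:brourilm {PREP,NOUN}; 2:graitu {ADJ,CONJ}; 3:gram {CONJ,PREP}; 4:thei {PREP}; 5:paup {ADJ}; 6:brour {CONJ}; 7:grauvrorp {CONJ}; 8:paup {ADJ}.
There are 8 candidate sequences in total.
The sequences that satisfy every rule: NOUN ADJ CONJ PREP ADJ CONJ CONJ ADJ; NOUN CONJ CONJ PREP ADJ CONJ CONJ ADJ.
Count = 2.

2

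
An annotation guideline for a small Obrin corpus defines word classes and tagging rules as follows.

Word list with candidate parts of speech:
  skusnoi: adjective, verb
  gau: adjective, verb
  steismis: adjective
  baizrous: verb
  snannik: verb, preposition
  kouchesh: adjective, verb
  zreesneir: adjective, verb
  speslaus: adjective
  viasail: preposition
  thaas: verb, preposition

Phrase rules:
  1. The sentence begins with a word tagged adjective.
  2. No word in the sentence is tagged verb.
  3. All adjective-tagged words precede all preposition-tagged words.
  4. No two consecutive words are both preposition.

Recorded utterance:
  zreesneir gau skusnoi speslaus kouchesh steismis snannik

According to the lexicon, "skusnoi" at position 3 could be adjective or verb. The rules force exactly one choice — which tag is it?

Candidates per position — 1:zreesneir {adjective,verb}; 2:gau {adjective,verb}; 3:skusnoi {adjective,verb}; 4:speslaus {adjective}; 5:kouchesh {adjective,verb}; 6:steismis {adjective}; 7:snannik {verb,preposition}.
Position 1: tagging it verb would leave rule 1 unsatisfiable, so it must be adjective.
Position 2: tagging it verb would leave rule 2 unsatisfiable, so it must be adjective.
Position 3: tagging it verb would leave rule 2 unsatisfiable, so it must be adjective.
Position 5: tagging it verb would leave rule 2 unsatisfiable, so it must be adjective.
Position 7: tagging it verb would leave rule 2 unsatisfiable, so it must be preposition.
So the tagging must be: adjective adjective adjective adjective adjective adjective preposition.
Verifying each rule — rule 1 ok; rule 2 ok; rule 3 ok; rule 4 ok.

adjective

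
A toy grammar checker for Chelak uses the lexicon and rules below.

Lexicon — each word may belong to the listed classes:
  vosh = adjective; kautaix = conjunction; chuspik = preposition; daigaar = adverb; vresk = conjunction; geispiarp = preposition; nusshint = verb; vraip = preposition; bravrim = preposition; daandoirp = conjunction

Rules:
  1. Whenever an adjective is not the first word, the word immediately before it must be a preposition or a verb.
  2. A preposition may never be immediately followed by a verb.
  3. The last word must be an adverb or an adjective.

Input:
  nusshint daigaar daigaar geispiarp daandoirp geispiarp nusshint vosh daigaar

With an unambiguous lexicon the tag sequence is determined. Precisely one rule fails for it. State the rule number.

2

Fixed tagging: verb adverb adverb preposition conjunction preposition verb adjective adverb.
Applying the rules: R1 pass, R2 fail, R3 pass.
Only rule 2 fails.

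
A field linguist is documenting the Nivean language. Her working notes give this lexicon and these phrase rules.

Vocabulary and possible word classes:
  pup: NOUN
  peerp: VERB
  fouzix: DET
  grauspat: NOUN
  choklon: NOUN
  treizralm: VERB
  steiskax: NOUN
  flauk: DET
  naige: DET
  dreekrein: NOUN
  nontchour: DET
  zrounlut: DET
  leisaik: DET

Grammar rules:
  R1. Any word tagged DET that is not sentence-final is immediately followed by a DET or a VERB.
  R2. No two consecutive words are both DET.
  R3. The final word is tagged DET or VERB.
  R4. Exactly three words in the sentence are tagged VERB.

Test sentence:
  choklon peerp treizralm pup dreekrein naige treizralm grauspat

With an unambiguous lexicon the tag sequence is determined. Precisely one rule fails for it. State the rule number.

Fixed tagging: NOUN VERB VERB NOUN NOUN DET VERB NOUN.
Applying the rules: R1 ok, R2 ok, R3 fails, R4 ok.
Only rule 3 fails.

3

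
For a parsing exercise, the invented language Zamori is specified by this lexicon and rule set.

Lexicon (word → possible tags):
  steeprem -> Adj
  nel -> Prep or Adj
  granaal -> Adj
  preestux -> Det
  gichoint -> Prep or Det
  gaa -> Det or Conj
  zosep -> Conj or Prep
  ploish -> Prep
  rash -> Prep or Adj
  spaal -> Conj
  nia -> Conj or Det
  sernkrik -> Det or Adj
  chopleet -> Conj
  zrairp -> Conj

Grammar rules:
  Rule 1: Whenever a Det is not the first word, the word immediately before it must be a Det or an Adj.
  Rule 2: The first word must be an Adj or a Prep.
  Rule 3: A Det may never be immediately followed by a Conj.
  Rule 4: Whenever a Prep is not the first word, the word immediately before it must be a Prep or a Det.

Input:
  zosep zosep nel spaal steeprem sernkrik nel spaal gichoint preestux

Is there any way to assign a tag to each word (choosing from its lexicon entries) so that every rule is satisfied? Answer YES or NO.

NO

Candidates per position — 1:zosep {Conj,Prep}; 2:zosep {Conj,Prep}; 3:nel {Prep,Adj}; 4:spaal {Conj}; 5:steeprem {Adj}; 6:sernkrik {Det,Adj}; 7:nel {Prep,Adj}; 8:spaal {Conj}; 9:gichoint {Prep,Det}; 10:preestux {Det}.
Rule 1 cannot be satisfied by any choice of tags from the lexicon.
So there is no consistent tagging.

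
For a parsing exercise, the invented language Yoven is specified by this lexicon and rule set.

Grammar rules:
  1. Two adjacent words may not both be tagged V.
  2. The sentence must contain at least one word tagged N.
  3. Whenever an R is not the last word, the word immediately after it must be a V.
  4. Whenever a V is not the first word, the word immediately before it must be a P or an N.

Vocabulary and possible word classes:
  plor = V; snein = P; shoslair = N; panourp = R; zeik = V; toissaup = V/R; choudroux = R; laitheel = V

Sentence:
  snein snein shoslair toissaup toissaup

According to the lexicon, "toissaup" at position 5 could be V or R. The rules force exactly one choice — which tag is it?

R

Candidates per position — 1:snein {P}; 2:snein {P}; 3:shoslair {N}; 4:toissaup {V,R}; 5:toissaup {V,R}.
At position 5, choosing V makes rule 4 impossible to satisfy; hence R.
At position 4, choosing R makes rule 3 impossible to satisfy; hence V.
That leaves exactly one tagging: P P N V R.
Checking: rule 1 satisfied; rule 2 satisfied; rule 3 satisfied; rule 4 satisfied.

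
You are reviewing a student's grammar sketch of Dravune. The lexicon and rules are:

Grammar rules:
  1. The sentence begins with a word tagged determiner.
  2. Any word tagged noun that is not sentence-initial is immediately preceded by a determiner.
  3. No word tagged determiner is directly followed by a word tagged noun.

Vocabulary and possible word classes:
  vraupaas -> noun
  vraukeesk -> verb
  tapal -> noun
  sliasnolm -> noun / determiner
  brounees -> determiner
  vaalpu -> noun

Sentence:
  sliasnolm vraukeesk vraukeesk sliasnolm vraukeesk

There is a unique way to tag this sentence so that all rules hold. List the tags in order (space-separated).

determiner verb verb determiner verb

Candidates per position — 1:sliasnolm {noun,determiner}; 2:vraukeesk {verb}; 3:vraukeesk {verb}; 4:sliasnolm {noun,determiner}; 5:vraukeesk {verb}.
At position 1, choosing noun makes rule 1 impossible to satisfy; hence determiner.
At position 4, choosing noun makes rule 2 impossible to satisfy; hence determiner.
That leaves exactly one tagging: determiner verb verb determiner verb.
Checking: rule 1 holds; rule 2 holds; rule 3 holds.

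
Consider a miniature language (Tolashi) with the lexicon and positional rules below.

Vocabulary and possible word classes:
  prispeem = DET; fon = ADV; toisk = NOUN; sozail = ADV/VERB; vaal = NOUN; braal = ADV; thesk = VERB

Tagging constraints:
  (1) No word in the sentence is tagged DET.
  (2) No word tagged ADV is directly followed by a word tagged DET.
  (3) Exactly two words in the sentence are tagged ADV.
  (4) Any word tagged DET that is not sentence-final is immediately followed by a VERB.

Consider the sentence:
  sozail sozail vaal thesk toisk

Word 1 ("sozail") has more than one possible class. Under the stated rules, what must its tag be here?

ADV

Candidates per position — 1:sozail {ADV,VERB}; 2:sozail {ADV,VERB}; 3:vaal {NOUN}; 4:thesk {VERB}; 5:toisk {NOUN}.
Position 1: tagging it VERB would leave rule 3 unsatisfiable, so it must be ADV.
Position 2: tagging it VERB would leave rule 3 unsatisfiable, so it must be ADV.
The only consistent sequence is: ADV ADV NOUN VERB NOUN.
Checking: rule 1 ✓; rule 2 ✓; rule 3 ✓; rule 4 ✓.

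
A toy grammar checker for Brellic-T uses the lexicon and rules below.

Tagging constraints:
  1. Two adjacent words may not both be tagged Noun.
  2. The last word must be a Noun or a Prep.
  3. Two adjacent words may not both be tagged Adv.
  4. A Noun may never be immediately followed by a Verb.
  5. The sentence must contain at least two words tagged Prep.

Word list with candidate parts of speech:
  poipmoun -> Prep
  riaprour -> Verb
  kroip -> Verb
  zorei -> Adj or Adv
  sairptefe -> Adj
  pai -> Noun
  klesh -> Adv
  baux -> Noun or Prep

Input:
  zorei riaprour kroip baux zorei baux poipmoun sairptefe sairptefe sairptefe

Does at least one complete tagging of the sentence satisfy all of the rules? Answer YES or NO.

NO

Candidates per position — 1:zorei {Adj,Adv}; 2:riaprour {Verb}; 3:kroip {Verb}; 4:baux {Noun,Prep}; 5:zorei {Adj,Adv}; 6:baux {Noun,Prep}; 7:poipmoun {Prep}; 8:sairptefe {Adj}; 9:sairptefe {Adj}; 10:sairptefe {Adj}.
Rule 2 cannot be satisfied by any choice of tags from the lexicon.
So there is no consistent tagging.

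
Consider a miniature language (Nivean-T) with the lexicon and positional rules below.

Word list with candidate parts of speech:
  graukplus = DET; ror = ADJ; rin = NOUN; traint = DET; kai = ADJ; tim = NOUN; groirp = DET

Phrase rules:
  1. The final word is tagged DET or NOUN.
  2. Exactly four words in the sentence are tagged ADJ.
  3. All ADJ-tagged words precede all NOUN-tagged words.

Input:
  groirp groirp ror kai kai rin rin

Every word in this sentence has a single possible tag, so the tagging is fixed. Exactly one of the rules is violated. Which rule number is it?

Fixed tagging: DET DET ADJ ADJ ADJ NOUN NOUN.
Checking each rule: R1 ✓, R2 ✗, R3 ✓.
Only rule 2 fails.

2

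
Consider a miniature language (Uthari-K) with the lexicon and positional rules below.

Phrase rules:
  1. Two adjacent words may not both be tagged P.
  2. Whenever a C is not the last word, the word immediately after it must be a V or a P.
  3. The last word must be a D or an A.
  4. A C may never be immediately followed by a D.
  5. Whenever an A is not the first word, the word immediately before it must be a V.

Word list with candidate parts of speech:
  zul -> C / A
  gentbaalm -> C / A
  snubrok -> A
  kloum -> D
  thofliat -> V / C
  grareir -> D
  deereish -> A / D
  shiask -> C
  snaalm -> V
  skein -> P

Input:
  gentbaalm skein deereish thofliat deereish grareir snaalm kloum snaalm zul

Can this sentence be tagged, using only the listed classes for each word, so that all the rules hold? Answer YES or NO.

Candidates per position — 1:gentbaalm {C,A}; 2:skein {P}; 3:deereish {A,D}; 4:thofliat {V,C}; 5:deereish {A,D}; 6:grareir {D}; 7:snaalm {V}; 8:kloum {D}; 9:snaalm {V}; 10:zul {C,A}.
One satisfying assignment: A P D V D D V D V A.
Check: rule 1 satisfied; rule 2 satisfied; rule 3 satisfied; rule 4 satisfied; rule 5 satisfied.

YES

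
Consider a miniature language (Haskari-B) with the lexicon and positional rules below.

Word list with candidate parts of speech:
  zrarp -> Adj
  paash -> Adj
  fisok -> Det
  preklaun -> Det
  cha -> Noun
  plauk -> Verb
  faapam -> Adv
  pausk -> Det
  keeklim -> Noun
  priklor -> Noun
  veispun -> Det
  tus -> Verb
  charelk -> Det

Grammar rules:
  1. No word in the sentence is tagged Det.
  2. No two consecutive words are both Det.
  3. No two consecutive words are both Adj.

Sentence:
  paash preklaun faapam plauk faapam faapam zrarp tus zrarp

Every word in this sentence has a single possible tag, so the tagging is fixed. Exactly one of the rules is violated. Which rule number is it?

Fixed tagging: Adj Det Adv Verb Adv Adv Adj Verb Adj.
Checking each rule: R1 fails, R2 ok, R3 ok.
Only rule 1 fails.

1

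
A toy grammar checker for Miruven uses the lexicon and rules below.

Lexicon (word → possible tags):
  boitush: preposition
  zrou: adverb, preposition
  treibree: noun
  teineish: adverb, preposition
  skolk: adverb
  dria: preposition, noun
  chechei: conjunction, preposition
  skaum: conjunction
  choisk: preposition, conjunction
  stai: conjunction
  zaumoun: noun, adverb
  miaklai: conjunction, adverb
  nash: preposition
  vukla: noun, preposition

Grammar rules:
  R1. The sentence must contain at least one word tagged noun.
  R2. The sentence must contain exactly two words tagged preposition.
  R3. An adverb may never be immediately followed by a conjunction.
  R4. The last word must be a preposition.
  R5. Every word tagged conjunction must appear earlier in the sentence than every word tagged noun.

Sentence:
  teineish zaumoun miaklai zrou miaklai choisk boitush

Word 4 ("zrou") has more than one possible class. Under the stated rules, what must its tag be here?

adverb

Candidates per position — 1:teineish {adverb,preposition}; 2:zaumoun {noun,adverb}; 3:miaklai {conjunction,adverb}; 4:zrou {adverb,preposition}; 5:miaklai {conjunction,adverb}; 6:choisk {preposition,conjunction}; 7:boitush {preposition}.
At position 2, choosing adverb makes rule 1 impossible to satisfy; hence noun.
At position 3, choosing conjunction makes rule 5 impossible to satisfy; hence adverb.
At position 5, choosing conjunction makes rule 5 impossible to satisfy; hence adverb.
At position 6, choosing conjunction makes rule 3 impossible to satisfy; hence preposition.
At position 1, choosing preposition makes rule 2 impossible to satisfy; hence adverb.
At position 4, choosing preposition makes rule 2 impossible to satisfy; hence adverb.
That leaves exactly one tagging: adverb noun adverb adverb adverb preposition preposition.
Check: rule 1 satisfied; rule 2 satisfied; rule 3 satisfied; rule 4 satisfied; rule 5 satisfied.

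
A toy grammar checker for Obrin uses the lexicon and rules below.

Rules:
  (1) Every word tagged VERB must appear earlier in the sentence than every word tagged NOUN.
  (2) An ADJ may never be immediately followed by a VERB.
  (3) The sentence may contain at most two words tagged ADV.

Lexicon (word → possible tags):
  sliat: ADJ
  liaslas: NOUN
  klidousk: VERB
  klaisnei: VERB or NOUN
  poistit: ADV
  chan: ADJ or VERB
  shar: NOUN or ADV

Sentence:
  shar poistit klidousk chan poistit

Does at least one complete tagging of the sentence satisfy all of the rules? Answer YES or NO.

NO

Candidates per position — 1:shar {NOUN,ADV}; 2:poistit {ADV}; 3:klidousk {VERB}; 4:chan {ADJ,VERB}; 5:poistit {ADV}.
Every candidate sequence violates at least one rule; no consistent tagging exists.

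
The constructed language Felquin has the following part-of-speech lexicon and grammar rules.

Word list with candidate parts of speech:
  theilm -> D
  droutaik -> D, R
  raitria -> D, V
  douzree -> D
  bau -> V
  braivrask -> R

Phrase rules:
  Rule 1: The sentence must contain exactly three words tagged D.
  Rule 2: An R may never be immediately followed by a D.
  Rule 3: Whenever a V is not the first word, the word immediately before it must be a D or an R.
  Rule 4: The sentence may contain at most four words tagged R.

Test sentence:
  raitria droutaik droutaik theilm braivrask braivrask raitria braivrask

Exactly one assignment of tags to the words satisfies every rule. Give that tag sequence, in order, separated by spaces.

Candidates per position — 1:raitria {D,V}; 2:droutaik {D,R}; 3:droutaik {D,R}; 4:theilm {D}; 5:braivrask {R}; 6:braivrask {R}; 7:raitria {D,V}; 8:braivrask {R}.
If word 2 were R, no tagging could satisfy rule 2; so word 2 is D.
If word 3 were R, no tagging could satisfy rule 2; so word 3 is D.
If word 7 were D, no tagging could satisfy rule 1; so word 7 is V.
If word 1 were D, no tagging could satisfy rule 1; so word 1 is V.
So the tagging must be: V D D D R R V R.
Checking: rule 1 ✓; rule 2 ✓; rule 3 ✓; rule 4 ✓.

V D D D R R V R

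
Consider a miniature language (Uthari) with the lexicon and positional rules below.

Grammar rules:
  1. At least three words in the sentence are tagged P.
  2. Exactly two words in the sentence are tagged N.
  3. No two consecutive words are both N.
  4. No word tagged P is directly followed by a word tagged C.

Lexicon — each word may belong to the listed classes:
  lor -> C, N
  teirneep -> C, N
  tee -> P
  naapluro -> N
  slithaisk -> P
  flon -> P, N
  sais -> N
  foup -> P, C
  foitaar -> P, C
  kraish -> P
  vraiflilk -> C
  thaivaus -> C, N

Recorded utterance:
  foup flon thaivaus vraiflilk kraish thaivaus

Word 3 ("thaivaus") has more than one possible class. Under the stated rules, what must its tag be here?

Candidates per position — 1:foup {P,C}; 2:flon {P,N}; 3:thaivaus {C,N}; 4:vraiflilk {C}; 5:kraish {P}; 6:thaivaus {C,N}.
Position 1: tagging it C would leave rule 1 unsatisfiable, so it must be P.
Position 2: tagging it N would leave rule 1 unsatisfiable, so it must be P.
Position 3: tagging it C would leave rule 2 unsatisfiable, so it must be N.
Position 6: tagging it C would leave rule 2 unsatisfiable, so it must be N.
That leaves exactly one tagging: P P N C P N.
Rule-by-rule: rule 1 holds; rule 2 holds; rule 3 holds; rule 4 holds.

N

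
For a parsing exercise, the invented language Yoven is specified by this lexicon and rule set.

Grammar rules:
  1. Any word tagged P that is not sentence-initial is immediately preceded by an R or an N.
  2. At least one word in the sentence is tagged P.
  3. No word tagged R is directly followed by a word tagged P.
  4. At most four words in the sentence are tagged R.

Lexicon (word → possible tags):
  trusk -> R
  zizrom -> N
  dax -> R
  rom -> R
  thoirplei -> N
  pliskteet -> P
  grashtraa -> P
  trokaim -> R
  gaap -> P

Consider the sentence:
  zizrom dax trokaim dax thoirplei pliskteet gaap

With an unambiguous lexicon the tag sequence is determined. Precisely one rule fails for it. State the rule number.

Fixed tagging: N R R R N P P.
Applying the rules: R1 ✗, R2 ✓, R3 ✓, R4 ✓.
Only rule 1 fails.

1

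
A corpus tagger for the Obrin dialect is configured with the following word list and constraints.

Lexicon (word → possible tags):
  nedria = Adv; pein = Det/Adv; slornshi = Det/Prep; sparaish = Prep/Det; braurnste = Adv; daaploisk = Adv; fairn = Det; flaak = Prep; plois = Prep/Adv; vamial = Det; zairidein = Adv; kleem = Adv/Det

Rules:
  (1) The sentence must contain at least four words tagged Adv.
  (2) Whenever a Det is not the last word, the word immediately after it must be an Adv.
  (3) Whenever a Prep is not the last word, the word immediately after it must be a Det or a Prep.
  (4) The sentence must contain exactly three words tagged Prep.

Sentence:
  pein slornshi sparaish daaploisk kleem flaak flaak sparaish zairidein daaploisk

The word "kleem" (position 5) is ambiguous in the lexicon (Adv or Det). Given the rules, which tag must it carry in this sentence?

Candidates per position — 1:pein {Det,Adv}; 2:slornshi {Det,Prep}; 3:sparaish {Prep,Det}; 4:daaploisk {Adv}; 5:kleem {Adv,Det}; 6:flaak {Prep}; 7:flaak {Prep}; 8:sparaish {Prep,Det}; 9:zairidein {Adv}; 10:daaploisk {Adv}.
Word 1 cannot be Det — rule 2 would then fail for every completion. It is Adv.
Word 2 cannot be Det — rule 2 would then fail for every completion. It is Prep.
Word 3 cannot be Prep — rule 3 would then fail for every completion. It is Det.
Word 5 cannot be Det — rule 2 would then fail for every completion. It is Adv.
Word 8 cannot be Prep — rule 3 would then fail for every completion. It is Det.
That leaves exactly one tagging: Adv Prep Det Adv Adv Prep Prep Det Adv Adv.
Rule-by-rule: rule 1 holds; rule 2 holds; rule 3 holds; rule 4 holds.

Adv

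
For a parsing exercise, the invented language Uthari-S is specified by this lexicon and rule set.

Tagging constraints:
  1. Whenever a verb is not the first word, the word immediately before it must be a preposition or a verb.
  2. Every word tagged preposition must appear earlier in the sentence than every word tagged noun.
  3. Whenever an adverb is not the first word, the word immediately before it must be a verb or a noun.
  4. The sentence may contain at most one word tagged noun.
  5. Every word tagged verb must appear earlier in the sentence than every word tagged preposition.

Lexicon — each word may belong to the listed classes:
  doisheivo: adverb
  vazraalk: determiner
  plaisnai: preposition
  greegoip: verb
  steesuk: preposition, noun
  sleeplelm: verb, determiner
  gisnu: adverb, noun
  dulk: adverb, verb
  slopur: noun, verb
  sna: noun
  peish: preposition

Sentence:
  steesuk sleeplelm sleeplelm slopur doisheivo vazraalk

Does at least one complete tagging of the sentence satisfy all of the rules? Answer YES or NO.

YES

Candidates per position — 1:steesuk {preposition,noun}; 2:sleeplelm {verb,determiner}; 3:sleeplelm {verb,determiner}; 4:slopur {noun,verb}; 5:doisheivo {adverb}; 6:vazraalk {determiner}.
One satisfying assignment: preposition determiner determiner noun adverb determiner.
Check: rule 1 ✓; rule 2 ✓; rule 3 ✓; rule 4 ✓; rule 5 ✓.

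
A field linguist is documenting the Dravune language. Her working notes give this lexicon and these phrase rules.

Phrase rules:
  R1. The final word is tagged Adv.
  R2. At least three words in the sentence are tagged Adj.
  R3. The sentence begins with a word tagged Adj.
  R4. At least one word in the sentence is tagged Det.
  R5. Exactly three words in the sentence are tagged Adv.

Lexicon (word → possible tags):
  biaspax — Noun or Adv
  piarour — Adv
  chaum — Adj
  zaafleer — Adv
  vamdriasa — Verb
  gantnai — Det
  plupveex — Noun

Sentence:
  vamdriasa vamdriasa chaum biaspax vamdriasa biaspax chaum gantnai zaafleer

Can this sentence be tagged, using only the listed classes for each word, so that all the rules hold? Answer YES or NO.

Candidates per position — 1:vamdriasa {Verb}; 2:vamdriasa {Verb}; 3:chaum {Adj}; 4:biaspax {Noun,Adv}; 5:vamdriasa {Verb}; 6:biaspax {Noun,Adv}; 7:chaum {Adj}; 8:gantnai {Det}; 9:zaafleer {Adv}.
Rule 2 cannot be satisfied by any choice of tags from the lexicon.
So there is no consistent tagging.

NO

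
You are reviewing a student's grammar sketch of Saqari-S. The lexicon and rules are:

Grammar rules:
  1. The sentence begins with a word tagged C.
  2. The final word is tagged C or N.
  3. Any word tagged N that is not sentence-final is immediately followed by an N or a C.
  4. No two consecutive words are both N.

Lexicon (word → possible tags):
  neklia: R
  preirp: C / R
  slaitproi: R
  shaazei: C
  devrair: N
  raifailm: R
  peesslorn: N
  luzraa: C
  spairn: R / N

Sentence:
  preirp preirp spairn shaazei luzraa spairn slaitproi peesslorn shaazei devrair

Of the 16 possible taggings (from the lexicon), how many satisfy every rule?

Candidates per position — 1:preirp {C,R}; 2:preirp {C,R}; 3:spairn {R,N}; 4:shaazei {C}; 5:luzraa {C}; 6:spairn {R,N}; 7:slaitproi {R}; 8:peesslorn {N}; 9:shaazei {C}; 10:devrair {N}.
There are 16 candidate sequences in total.
The sequences that satisfy every rule: C C R C C R R N C N; C C N C C R R N C N; C R R C C R R N C N; C R N C C R R N C N.
Count = 4.

4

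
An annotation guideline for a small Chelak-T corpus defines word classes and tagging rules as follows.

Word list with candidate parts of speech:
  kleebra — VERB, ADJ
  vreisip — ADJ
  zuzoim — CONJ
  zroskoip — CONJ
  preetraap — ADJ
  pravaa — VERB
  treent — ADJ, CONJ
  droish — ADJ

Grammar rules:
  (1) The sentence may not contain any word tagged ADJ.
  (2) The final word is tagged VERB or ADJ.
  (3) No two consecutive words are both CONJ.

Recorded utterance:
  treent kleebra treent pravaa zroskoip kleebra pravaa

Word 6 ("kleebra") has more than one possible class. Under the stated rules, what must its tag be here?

VERB

Candidates per position — 1:treent {ADJ,CONJ}; 2:kleebra {VERB,ADJ}; 3:treent {ADJ,CONJ}; 4:pravaa {VERB}; 5:zroskoip {CONJ}; 6:kleebra {VERB,ADJ}; 7:pravaa {VERB}.
Position 1: tagging it ADJ would leave rule 1 unsatisfiable, so it must be CONJ.
Position 2: tagging it ADJ would leave rule 1 unsatisfiable, so it must be VERB.
Position 3: tagging it ADJ would leave rule 1 unsatisfiable, so it must be CONJ.
Position 6: tagging it ADJ would leave rule 1 unsatisfiable, so it must be VERB.
So the tagging must be: CONJ VERB CONJ VERB CONJ VERB VERB.
Check: rule 1 holds; rule 2 holds; rule 3 holds.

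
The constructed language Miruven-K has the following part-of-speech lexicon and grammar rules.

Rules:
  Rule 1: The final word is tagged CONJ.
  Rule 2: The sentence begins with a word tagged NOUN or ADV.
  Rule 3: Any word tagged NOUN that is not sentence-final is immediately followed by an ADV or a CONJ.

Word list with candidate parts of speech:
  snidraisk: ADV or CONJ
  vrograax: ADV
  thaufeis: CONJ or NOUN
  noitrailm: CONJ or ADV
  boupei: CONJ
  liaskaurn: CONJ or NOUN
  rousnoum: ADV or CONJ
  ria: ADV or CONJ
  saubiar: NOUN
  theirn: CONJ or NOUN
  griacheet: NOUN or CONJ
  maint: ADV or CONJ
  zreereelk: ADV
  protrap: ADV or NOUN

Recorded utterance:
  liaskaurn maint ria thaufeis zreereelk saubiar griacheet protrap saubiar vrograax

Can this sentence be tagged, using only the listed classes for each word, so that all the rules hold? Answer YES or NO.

NO

Candidates per position — 1:liaskaurn {CONJ,NOUN}; 2:maint {ADV,CONJ}; 3:ria {ADV,CONJ}; 4:thaufeis {CONJ,NOUN}; 5:zreereelk {ADV}; 6:saubiar {NOUN}; 7:griacheet {NOUN,CONJ}; 8:protrap {ADV,NOUN}; 9:saubiar {NOUN}; 10:vrograax {ADV}.
Rule 1 cannot be satisfied by any choice of tags from the lexicon.
So there is no consistent tagging.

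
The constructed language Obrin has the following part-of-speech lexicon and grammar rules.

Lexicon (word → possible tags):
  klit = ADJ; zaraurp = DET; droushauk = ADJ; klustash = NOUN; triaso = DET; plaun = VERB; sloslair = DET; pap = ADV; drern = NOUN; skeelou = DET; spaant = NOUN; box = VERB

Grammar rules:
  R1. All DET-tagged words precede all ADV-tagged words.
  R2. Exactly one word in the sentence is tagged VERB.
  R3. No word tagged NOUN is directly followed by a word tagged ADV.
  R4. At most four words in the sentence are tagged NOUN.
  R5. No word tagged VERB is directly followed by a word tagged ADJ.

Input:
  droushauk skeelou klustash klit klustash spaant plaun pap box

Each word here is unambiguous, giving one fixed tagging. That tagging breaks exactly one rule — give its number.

Fixed tagging: ADJ DET NOUN ADJ NOUN NOUN VERB ADV VERB.
Applying the rules: R1 pass, R2 fail, R3 pass, R4 pass, R5 pass.
Only rule 2 fails.

2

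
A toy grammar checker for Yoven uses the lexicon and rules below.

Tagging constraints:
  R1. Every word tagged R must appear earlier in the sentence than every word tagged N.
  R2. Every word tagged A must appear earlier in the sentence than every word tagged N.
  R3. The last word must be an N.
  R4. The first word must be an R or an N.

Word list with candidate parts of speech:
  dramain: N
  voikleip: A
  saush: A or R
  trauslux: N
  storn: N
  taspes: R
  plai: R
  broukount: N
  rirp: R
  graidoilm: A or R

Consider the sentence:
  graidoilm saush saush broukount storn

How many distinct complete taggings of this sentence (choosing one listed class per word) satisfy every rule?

Candidates per position — 1:graidoilm {A,R}; 2:saush {A,R}; 3:saush {A,R}; 4:broukount {N}; 5:storn {N}.
There are 8 candidate sequences in total.
The sequences that satisfy every rule: R A A N N; R A R N N; R R A N N; R R R N N.
Count = 4.

4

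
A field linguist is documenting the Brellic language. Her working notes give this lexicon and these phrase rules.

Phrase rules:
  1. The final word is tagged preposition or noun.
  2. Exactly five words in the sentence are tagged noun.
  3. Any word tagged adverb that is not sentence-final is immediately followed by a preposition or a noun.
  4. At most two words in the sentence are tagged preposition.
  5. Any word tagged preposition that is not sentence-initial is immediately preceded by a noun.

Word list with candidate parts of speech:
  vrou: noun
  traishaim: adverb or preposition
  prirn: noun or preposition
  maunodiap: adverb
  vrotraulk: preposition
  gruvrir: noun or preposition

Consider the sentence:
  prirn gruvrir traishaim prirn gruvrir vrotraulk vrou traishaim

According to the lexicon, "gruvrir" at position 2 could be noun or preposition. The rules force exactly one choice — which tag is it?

noun

Candidates per position — 1:prirn {noun,preposition}; 2:gruvrir {noun,preposition}; 3:traishaim {adverb,preposition}; 4:prirn {noun,preposition}; 5:gruvrir {noun,preposition}; 6:vrotraulk {preposition}; 7:vrou {noun}; 8:traishaim {adverb,preposition}.
Word 1 cannot be preposition — rule 2 would then fail for every completion. It is noun.
Word 2 cannot be preposition — rule 2 would then fail for every completion. It is noun.
Word 4 cannot be preposition — rule 2 would then fail for every completion. It is noun.
Word 5 cannot be preposition — rule 2 would then fail for every completion. It is noun.
Word 8 cannot be adverb — rule 1 would then fail for every completion. It is preposition.
Word 3 cannot be preposition — rule 4 would then fail for every completion. It is adverb.
That leaves exactly one tagging: noun noun adverb noun noun preposition noun preposition.
Check: rule 1 satisfied; rule 2 satisfied; rule 3 satisfied; rule 4 satisfied; rule 5 satisfied.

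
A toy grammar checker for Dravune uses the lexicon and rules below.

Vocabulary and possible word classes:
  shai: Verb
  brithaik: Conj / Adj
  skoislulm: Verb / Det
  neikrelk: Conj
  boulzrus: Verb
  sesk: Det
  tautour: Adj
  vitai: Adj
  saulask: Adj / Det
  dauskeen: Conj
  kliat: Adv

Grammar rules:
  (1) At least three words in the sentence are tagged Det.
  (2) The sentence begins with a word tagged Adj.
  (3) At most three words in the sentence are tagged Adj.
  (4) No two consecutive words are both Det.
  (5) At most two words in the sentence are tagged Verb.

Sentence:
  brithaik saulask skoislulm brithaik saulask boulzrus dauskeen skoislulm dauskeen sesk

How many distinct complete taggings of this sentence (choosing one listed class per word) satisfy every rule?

11

Candidates per position — 1:brithaik {Conj,Adj}; 2:saulask {Adj,Det}; 3:skoislulm {Verb,Det}; 4:brithaik {Conj,Adj}; 5:saulask {Adj,Det}; 6:boulzrus {Verb}; 7:dauskeen {Conj}; 8:skoislulm {Verb,Det}; 9:dauskeen {Conj}; 10:sesk {Det}.
There are 64 candidate sequences in total.
Checking each against the rules leaves 11 sequences.
Count = 11.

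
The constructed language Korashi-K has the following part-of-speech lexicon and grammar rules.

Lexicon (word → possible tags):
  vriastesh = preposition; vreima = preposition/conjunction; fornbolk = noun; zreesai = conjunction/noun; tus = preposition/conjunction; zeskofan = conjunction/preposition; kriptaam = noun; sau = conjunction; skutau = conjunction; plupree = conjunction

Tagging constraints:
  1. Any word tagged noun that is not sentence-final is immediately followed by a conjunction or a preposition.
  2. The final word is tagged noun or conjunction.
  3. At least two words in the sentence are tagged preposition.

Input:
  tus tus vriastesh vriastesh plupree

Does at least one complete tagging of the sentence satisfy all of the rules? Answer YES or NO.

Candidates per position — 1:tus {preposition,conjunction}; 2:tus {preposition,conjunction}; 3:vriastesh {preposition}; 4:vriastesh {preposition}; 5:plupree {conjunction}.
One satisfying assignment: preposition conjunction preposition preposition conjunction.
Checking: rule 1 holds; rule 2 holds; rule 3 holds.

YES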